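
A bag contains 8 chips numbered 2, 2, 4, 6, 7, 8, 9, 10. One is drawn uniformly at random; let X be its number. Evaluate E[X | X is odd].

8

P(X is odd) = 1/4.
Σ over the event: 7·1/8 + 9·1/8 = 2.
E[X | X is odd] = (2) / (1/4) = 8.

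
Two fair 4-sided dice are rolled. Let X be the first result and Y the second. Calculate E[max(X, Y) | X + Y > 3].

45/13

P(X + Y > 3) = 13/16.
Summing max(X,Y)·P(x,y) over outcomes with X + Y > 3 gives 45/16.
E[max(X, Y) | X + Y > 3] = (45/16) / (13/16) = 45/13.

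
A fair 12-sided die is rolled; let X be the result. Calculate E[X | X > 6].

19/2

Given X > 6, X is equally likely to be any of {7, 8, 9, 10, 11, 12}.
E[X | X > 6] = (7 + 8 + 9 + 10 + 11 + 12) / 6 = 19/2.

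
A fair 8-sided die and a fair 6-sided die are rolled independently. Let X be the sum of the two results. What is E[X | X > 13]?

14

P(X > 13) = 1/48.
Σ over the event: 14·1/48 = 7/24.
E[X | X > 13] = (7/24) / (1/48) = 14.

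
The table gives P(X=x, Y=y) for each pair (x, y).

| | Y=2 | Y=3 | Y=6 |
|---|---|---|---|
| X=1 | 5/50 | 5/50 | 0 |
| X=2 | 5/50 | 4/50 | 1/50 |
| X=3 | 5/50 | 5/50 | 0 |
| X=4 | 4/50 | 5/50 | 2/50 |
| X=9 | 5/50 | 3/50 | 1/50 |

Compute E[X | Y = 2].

91/24

P(Y = 2) = 12/25.
Σ X·P over the event = 1·(5/50) + 2·(5/50) + 3·(5/50) + 4·(4/50) + 9·(5/50) = 91/50.
E[X | Y = 2] = (91/50) / (12/25) = 91/24.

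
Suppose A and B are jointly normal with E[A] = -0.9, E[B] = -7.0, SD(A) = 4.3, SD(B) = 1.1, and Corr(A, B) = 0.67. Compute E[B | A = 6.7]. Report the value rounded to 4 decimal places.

For a bivariate normal, E[B | A=x] = μ_B + ρ·(σ_B/σ_A)·(x − μ_A).
E[B | A=6.7] = -7.0 + (0.67)·(1.1/4.3)·(6.7 − (-0.9)) = -7.0 + (0.1714)·(7.6) = -5.6974.

-5.6974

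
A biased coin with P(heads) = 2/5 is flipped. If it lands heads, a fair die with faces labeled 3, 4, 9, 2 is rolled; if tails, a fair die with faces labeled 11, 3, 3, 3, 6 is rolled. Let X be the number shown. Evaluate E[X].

123/25

E[X | heads] = (3+4+9+2)/4 = 9/2.
E[X | tails] = (11+3+3+3+6)/5 = 26/5.
By the law of total expectation,
E[X] = (2/5)·(9/2) + (3/5)·(26/5) = 123/25.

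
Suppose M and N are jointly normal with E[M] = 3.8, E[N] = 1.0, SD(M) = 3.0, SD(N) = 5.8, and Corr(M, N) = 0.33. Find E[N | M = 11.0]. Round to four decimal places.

5.5936

For a bivariate normal, E[N | M=x] = μ_N + ρ·(σ_N/σ_M)·(x − μ_M).
E[N | M=11.0] = 1.0 + (0.33)·(5.8/3.0)·(11.0 − (3.8)) = 1.0 + (0.638)·(7.2) = 5.5936.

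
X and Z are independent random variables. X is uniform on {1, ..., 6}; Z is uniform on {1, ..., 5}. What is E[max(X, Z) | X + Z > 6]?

P(X + Z > 6) = 1/2.
Summing max(X,Z)·P(x,y) over outcomes with X + Z > 6 gives 77/30.
E[max(X, Z) | X + Z > 6] = (77/30) / (1/2) = 77/15.

77/15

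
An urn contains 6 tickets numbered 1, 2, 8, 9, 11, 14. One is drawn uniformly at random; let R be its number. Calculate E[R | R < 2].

1

P(R < 2) = 1/6.
Σ over the event: 1·1/6 = 1/6.
E[R | R < 2] = (1/6) / (1/6) = 1.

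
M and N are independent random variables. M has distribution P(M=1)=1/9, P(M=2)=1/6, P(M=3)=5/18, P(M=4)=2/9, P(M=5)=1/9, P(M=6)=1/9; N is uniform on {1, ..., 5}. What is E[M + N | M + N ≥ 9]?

P(M + N ≥ 9) = 7/45.
Summing (M+N)·P(x,y) over outcomes with M + N ≥ 9 gives 67/45.
E[M + N | M + N ≥ 9] = (67/45) / (7/45) = 67/7.

67/7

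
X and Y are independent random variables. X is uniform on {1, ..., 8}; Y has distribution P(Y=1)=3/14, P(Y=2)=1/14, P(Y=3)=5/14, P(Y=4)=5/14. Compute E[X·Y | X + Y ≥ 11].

28

P(X + Y ≥ 11) = 15/112.
Summing XY·P(x,y) over outcomes with X + Y ≥ 11 gives 15/4.
E[X·Y | X + Y ≥ 11] = (15/4) / (15/112) = 28.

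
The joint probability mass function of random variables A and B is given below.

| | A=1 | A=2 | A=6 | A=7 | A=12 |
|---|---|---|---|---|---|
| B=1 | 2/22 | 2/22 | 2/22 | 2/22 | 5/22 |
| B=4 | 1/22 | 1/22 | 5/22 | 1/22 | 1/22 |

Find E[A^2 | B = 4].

P(B = 4) = 9/22.
Σ A^2·P over the event = 1·(1/22) + 4·(1/22) + 36·(5/22) + 49·(1/22) + 144·(1/22) = 189/11.
E[A^2 | B = 4] = (189/11) / (9/22) = 42.

42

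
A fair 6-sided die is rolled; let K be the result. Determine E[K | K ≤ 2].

Given K ≤ 2, K is equally likely to be any of {1, 2}.
E[K | K ≤ 2] = (1 + 2) / 2 = 3/2.

3/2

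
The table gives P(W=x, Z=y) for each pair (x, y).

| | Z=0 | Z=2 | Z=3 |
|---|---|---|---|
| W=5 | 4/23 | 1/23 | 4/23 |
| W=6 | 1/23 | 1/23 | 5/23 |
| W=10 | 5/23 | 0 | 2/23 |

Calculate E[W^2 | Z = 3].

P(Z = 3) = 11/23.
Σ W^2·P over the event = 25·(4/23) + 36·(5/23) + 100·(2/23) = 480/23.
E[W^2 | Z = 3] = (480/23) / (11/23) = 480/11.

480/11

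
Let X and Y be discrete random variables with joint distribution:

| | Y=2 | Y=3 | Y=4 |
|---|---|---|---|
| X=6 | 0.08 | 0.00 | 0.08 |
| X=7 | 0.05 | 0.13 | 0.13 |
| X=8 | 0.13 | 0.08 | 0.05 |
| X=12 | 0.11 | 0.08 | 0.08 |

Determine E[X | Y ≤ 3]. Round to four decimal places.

P(Y ≤ 3) = 0.66.
Σ X·P over the event = 6·(0.08) + 7·(0.05) + 7·(0.13) + 8·(0.13) + 8·(0.08) + 12·(0.11) + 12·(0.08) = 5.70.
E[X | Y ≤ 3] = (5.70) / (0.66) = 8.6364.

8.6364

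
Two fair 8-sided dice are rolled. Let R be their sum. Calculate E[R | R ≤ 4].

10/3

P(R ≤ 4) = 3/32.
Σ over the event: 2·1/64 + 3·1/32 + 4·3/64 = 5/16.
E[R | R ≤ 4] = (5/16) / (3/32) = 10/3.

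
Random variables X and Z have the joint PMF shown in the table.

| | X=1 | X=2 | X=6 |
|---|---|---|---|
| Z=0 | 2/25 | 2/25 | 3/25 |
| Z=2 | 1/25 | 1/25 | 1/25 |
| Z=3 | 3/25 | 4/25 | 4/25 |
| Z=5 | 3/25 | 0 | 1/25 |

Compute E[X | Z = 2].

P(Z = 2) = 3/25.
Σ X·P over the event = 1·(1/25) + 2·(1/25) + 6·(1/25) = 9/25.
E[X | Z = 2] = (9/25) / (3/25) = 3.

3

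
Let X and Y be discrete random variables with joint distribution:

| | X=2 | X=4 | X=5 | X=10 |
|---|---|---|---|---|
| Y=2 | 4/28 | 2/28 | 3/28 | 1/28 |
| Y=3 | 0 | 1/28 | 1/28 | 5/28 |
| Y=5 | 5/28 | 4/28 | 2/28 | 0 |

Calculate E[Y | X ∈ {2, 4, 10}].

7/2

P(X ∈ {2, 4, 10}) = 11/14.
Σ Y·P over the event = 2·(4/28) + 5·(5/28) + 2·(2/28) + 3·(1/28) + 5·(4/28) + 2·(1/28) + 3·(5/28) = 11/4.
E[Y | X ∈ {2, 4, 10}] = (11/4) / (11/14) = 7/2.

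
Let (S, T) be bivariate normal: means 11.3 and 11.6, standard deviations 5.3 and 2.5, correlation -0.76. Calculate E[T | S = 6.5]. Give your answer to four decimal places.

13.3208

E[T | S=x] = μ_T + ρ(σ_T/σ_S)(x − μ_S) for jointly normal variables.
E[T | S=6.5] = 11.6 + (-0.76)·(2.5/5.3)·(6.5 − (11.3)) = 11.6 + (-0.35849)·(-4.8) = 13.3208.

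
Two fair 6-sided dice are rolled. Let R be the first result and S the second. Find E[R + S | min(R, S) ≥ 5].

Outcomes with min(R, S) ≥ 5: (5,5), (5,6), (6,5), (6,6), each with probability 1/36.
E[R + S | min(R, S) ≥ 5] = (10 + 11 + 11 + 12) / 4 = 11.

11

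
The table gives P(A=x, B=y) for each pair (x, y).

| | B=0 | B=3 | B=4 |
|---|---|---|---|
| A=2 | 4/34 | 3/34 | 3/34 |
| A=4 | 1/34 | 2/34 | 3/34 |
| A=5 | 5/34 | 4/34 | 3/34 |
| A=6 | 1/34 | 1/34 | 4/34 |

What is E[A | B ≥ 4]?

P(B ≥ 4) = 13/34.
Σ A·P over the event = 2·(3/34) + 4·(3/34) + 5·(3/34) + 6·(4/34) = 57/34.
E[A | B ≥ 4] = (57/34) / (13/34) = 57/13.

57/13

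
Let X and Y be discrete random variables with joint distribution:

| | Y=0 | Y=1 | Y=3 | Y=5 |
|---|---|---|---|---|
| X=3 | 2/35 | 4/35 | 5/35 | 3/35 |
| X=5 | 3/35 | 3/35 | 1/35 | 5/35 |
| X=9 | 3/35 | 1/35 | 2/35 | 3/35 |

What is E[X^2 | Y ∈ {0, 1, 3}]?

P(Y ∈ {0, 1, 3}) = 24/35.
Summing X^2·P(X=x,Y=y) over the conditioning event gives 152/7.
E[X^2 | Y ∈ {0, 1, 3}] = (152/7) / (24/35) = 95/3.

95/3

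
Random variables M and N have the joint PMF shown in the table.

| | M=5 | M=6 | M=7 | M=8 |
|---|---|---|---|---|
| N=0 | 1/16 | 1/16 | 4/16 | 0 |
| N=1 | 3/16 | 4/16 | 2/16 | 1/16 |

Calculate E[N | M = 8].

P(M = 8) = 1/16.
Σ N·P over the event = 1·(1/16) = 1/16.
E[N | M = 8] = (1/16) / (1/16) = 1.

1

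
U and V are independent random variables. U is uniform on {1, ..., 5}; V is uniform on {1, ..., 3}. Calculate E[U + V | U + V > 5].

20/3

Outcomes with U + V > 5: (3,3), (4,2), (4,3), (5,1), (5,2), (5,3), each with probability 1/15.
E[U + V | U + V > 5] = (6 + 6 + 7 + 6 + 7 + 8) / 6 = 20/3.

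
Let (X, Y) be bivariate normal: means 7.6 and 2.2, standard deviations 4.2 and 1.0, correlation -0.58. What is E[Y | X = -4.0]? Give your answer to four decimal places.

E[Y | X=x] = μ_Y + ρ(σ_Y/σ_X)(x − μ_X) for jointly normal variables.
E[Y | X=-4.0] = 2.2 + (-0.58)·(1.0/4.2)·(-4.0 − (7.6)) = 2.2 + (-0.138095)·(-11.6) = 3.8019.

3.8019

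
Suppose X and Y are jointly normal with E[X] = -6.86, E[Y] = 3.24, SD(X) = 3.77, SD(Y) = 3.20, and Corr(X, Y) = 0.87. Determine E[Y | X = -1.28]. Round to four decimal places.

7.3606

The regression of Y on X has slope ρ·σ_Y/σ_X and passes through (μ_X, μ_Y).
E[Y | X=-1.28] = 3.24 + (0.87)·(3.20/3.77)·(-1.28 − (-6.86)) = 3.24 + (0.73846)·(5.58) = 7.3606.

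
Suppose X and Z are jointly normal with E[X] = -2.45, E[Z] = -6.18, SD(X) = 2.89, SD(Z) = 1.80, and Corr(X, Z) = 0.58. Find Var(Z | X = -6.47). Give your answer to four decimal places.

2.1501

For a bivariate normal, Var(Z | X=x) = σ_Z²(1 − ρ²).
Var(Z | X=-6.47) = (1.80)²·(1 − (0.58)²) = 3.24·0.6636 = 2.1501.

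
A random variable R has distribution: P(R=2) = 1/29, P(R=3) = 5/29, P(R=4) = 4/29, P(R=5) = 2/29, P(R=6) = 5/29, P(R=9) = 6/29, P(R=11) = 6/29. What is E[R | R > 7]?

10

P(R > 7) = 12/29.
Σ over the event: 9·6/29 + 11·6/29 = 120/29.
E[R | R > 7] = (120/29) / (12/29) = 10.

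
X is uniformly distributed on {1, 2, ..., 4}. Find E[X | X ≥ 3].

Given X ≥ 3, X is equally likely to be any of {3, 4}.
E[X | X ≥ 3] = (3 + 4) / 2 = 7/2.

7/2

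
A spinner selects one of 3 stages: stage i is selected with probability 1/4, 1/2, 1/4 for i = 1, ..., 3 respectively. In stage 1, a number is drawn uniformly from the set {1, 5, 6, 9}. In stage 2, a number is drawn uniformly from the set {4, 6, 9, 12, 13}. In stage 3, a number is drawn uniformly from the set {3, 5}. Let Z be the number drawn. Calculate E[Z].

537/80

E[Z | stage 1] = (1+5+6+9)/4 = 21/4.
E[Z | stage 2] = (4+6+9+12+13)/5 = 44/5.
E[Z | stage 3] = (3+5)/2 = 4.
E[Z] = (1/4)·(21/4) + (1/2)·(44/5) + (1/4)·(4) = 537/80.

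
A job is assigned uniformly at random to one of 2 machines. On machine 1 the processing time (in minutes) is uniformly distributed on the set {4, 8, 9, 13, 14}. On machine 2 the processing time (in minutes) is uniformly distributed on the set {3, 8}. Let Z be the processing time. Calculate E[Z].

151/20

E[Z | machine 1] = (4+8+9+13+14)/5 = 48/5.
E[Z | machine 2] = (3+8)/2 = 11/2.
By the law of total expectation,
E[Z] = (1/2)·(48/5) + (1/2)·(11/2) = 151/20.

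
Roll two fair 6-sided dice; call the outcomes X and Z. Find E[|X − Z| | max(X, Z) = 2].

2/3

Outcomes with max(X, Z) = 2: (1,2), (2,1), (2,2), each with probability 1/36.
E[|X − Z| | max(X, Z) = 2] = (1 + 1 + 0) / 3 = 2/3.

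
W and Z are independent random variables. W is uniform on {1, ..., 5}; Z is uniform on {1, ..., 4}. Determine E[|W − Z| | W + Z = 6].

2

Outcomes with W + Z = 6: (2,4), (3,3), (4,2), (5,1), each with probability 1/20.
E[|W − Z| | W + Z = 6] = (2 + 0 + 2 + 4) / 4 = 2.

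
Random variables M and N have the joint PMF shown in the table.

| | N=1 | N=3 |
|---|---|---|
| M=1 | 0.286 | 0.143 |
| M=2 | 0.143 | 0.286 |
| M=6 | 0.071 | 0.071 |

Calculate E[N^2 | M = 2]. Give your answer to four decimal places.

P(M = 2) = 0.429.
Summing N^2·P(M=x,N=y) over the conditioning event gives 2.717.
E[N^2 | M = 2] = (2.717) / (0.429) = 6.3333.

6.3333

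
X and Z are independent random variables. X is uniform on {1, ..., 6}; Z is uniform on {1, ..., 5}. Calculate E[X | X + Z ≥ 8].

Outcomes with X + Z ≥ 8: (3,5), (4,4), (4,5), (5,3), (5,4), (5,5), (6,2), (6,3), (6,4), (6,5), each with probability 1/30.
E[X | X + Z ≥ 8] = (3 + 4 + 4 + 5 + 5 + 5 + 6 + 6 + 6 + 6) / 10 = 5.

5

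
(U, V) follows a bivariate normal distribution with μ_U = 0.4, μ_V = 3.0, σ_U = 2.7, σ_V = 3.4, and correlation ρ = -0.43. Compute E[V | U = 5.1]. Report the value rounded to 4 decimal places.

E[V | U=x] = μ_V + ρ(σ_V/σ_U)(x − μ_U) for jointly normal variables.
E[V | U=5.1] = 3.0 + (-0.43)·(3.4/2.7)·(5.1 − (0.4)) = 3.0 + (-0.54148)·(4.7) = 0.4550.

0.4550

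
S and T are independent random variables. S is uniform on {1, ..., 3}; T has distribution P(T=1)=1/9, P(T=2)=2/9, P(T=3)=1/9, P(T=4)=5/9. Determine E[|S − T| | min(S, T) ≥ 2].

9/8

P(min(S, T) ≥ 2) = 16/27.
Summing |S−T|·P(x,y) over outcomes with min(S, T) ≥ 2 gives 2/3.
E[|S − T| | min(S, T) ≥ 2] = (2/3) / (16/27) = 9/8.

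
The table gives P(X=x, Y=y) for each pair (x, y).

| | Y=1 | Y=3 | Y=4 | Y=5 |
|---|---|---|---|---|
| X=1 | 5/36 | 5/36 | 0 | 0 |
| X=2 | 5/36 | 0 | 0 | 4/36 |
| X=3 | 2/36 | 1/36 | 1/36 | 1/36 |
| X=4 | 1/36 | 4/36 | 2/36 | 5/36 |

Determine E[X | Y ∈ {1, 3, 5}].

80/33

P(Y ∈ {1, 3, 5}) = 11/12.
Summing X·P(X=x,Y=y) over the conditioning event gives 20/9.
E[X | Y ∈ {1, 3, 5}] = (20/9) / (11/12) = 80/33.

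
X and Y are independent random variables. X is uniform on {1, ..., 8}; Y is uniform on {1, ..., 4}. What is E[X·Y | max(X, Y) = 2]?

P(max(X, Y) = 2) = 3/32.
Summing XY·P(x,y) over outcomes with max(X, Y) = 2 gives 1/4.
E[X·Y | max(X, Y) = 2] = (1/4) / (3/32) = 8/3.

8/3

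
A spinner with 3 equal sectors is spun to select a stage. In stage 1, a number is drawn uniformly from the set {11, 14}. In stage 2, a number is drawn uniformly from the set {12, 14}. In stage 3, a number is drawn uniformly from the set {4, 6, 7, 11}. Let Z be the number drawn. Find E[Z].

E[Z | stage 1] = (11+14)/2 = 25/2.
E[Z | stage 2] = (12+14)/2 = 13.
E[Z | stage 3] = (4+6+7+11)/4 = 7.
By the law of total expectation,
E[Z] = (1/3)·(25/2) + (1/3)·(13) + (1/3)·(7) = 65/6.

65/6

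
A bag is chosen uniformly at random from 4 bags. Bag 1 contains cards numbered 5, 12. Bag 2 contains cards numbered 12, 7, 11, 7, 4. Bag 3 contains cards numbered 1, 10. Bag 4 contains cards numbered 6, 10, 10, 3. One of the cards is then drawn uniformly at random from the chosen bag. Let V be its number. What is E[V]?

E[V | bag 1] = (5+12)/2 = 17/2.
E[V | bag 2] = (12+7+11+7+4)/5 = 41/5.
E[V | bag 3] = (1+10)/2 = 11/2.
E[V | bag 4] = (6+10+10+3)/4 = 29/4.
E[V] = (1/4)·(17/2) + (1/4)·(41/5) + (1/4)·(11/2) + (1/4)·(29/4) = 589/80.

589/80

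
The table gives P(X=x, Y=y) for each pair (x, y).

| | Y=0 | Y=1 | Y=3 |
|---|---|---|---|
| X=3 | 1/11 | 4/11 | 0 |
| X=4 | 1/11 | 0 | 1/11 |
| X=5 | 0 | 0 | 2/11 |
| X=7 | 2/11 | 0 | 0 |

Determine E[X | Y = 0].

21/4

P(Y = 0) = 4/11.
Σ X·P over the event = 3·(1/11) + 4·(1/11) + 7·(2/11) = 21/11.
E[X | Y = 0] = (21/11) / (4/11) = 21/4.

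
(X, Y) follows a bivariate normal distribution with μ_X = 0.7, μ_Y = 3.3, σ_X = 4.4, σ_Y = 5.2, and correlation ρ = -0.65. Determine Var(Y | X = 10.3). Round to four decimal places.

Var(Y | X=x) = (1 − ρ²)·σ_Y².
Var(Y | X=10.3) = (5.2)²·(1 − (-0.65)²) = 27.04·0.5775 = 15.6156.

15.6156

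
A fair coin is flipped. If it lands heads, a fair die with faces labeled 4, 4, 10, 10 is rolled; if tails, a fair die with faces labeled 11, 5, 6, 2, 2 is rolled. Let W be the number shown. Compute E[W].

E[W | heads] = (4+4+10+10)/4 = 7.
E[W | tails] = (11+5+6+2+2)/5 = 26/5.
E[W] = (1/2)·(7) + (1/2)·(26/5) = 61/10.

61/10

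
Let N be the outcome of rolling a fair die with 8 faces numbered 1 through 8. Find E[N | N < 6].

Given N < 6, N is equally likely to be any of {1, 2, 3, 4, 5}.
E[N | N < 6] = (1 + 2 + 3 + 4 + 5) / 5 = 3.

3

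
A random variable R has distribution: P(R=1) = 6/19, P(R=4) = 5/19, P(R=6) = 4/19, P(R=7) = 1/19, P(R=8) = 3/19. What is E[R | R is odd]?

13/7

P(R is odd) = 7/19.
Σ over the event: 1·6/19 + 7·1/19 = 13/19.
E[R | R is odd] = (13/19) / (7/19) = 13/7.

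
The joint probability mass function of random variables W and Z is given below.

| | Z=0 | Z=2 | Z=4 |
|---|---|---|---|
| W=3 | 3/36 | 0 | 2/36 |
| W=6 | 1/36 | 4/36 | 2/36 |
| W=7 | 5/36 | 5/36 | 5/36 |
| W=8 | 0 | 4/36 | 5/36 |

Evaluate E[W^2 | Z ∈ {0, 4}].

P(Z ∈ {0, 4}) = 23/36.
Σ W^2·P over the event = 9·(3/36) + 9·(2/36) + 36·(1/36) + 36·(2/36) + 49·(5/36) + 49·(5/36) + 64·(5/36) = 107/4.
E[W^2 | Z ∈ {0, 4}] = (107/4) / (23/36) = 963/23.

963/23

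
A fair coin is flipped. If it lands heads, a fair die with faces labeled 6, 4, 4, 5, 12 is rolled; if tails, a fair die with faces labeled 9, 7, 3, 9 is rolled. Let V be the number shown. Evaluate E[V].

33/5

E[V | heads] = (6+4+4+5+12)/5 = 31/5.
E[V | tails] = (9+7+3+9)/4 = 7.
E[V] = (1/2)·(31/5) + (1/2)·(7) = 33/5.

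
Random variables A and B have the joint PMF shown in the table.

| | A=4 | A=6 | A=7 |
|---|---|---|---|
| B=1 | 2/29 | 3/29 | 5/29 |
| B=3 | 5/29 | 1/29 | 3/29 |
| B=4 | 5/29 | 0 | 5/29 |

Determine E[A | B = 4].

11/2

P(B = 4) = 10/29.
Summing A·P(A=x,B=y) over the conditioning event gives 55/29.
E[A | B = 4] = (55/29) / (10/29) = 11/2.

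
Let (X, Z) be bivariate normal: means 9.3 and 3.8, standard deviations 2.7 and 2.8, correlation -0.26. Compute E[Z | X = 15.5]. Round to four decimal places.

2.1283

E[Z | X=x] = μ_Z + ρ(σ_Z/σ_X)(x − μ_X) for jointly normal variables.
E[Z | X=15.5] = 3.8 + (-0.26)·(2.8/2.7)·(15.5 − (9.3)) = 3.8 + (-0.26963)·(6.2) = 2.1283.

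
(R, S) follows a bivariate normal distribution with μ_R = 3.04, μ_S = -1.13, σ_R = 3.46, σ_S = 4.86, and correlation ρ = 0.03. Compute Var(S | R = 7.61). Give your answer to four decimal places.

23.5983

Var(S | R=x) = (1 − ρ²)·σ_S².
Var(S | R=7.61) = (4.86)²·(1 − (0.03)²) = 23.6196·0.9991 = 23.5983.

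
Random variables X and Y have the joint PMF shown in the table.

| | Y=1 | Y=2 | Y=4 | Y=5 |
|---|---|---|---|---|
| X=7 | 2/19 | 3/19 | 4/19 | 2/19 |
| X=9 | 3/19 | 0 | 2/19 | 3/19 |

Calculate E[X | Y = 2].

P(Y = 2) = 3/19.
Σ X·P over the event = 7·(3/19) = 21/19.
E[X | Y = 2] = (21/19) / (3/19) = 7.

7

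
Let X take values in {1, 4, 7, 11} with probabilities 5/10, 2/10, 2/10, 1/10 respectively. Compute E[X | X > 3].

33/5

P(X > 3) = 1/2.
Σ over the event: 4·1/5 + 7·1/5 + 11·1/10 = 33/10.
E[X | X > 3] = (33/10) / (1/2) = 33/5.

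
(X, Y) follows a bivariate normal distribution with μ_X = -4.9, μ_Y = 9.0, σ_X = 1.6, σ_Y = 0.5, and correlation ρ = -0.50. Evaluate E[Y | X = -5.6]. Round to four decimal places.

9.1094

The regression of Y on X has slope ρ·σ_Y/σ_X and passes through (μ_X, μ_Y).
E[Y | X=-5.6] = 9.0 + (-0.50)·(0.5/1.6)·(-5.6 − (-4.9)) = 9.0 + (-0.15625)·(-0.7) = 9.1094.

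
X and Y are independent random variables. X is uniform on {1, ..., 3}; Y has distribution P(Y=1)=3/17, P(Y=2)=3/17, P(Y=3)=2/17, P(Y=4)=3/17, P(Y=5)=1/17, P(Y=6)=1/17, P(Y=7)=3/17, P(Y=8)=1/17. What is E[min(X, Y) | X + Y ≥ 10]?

14/5

P(X + Y ≥ 10) = 5/51.
Summing min(X,Y)·P(x,y) over outcomes with X + Y ≥ 10 gives 14/51.
E[min(X, Y) | X + Y ≥ 10] = (14/51) / (5/51) = 14/5.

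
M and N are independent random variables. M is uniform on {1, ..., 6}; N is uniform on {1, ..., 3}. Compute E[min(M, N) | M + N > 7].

Outcomes with M + N > 7: (5,3), (6,2), (6,3), each with probability 1/18.
E[min(M, N) | M + N > 7] = (3 + 2 + 3) / 3 = 8/3.

8/3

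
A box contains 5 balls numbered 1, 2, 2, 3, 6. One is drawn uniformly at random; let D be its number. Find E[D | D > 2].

9/2

P(D > 2) = 2/5.
Σ over the event: 3·1/5 + 6·1/5 = 9/5.
E[D | D > 2] = (9/5) / (2/5) = 9/2.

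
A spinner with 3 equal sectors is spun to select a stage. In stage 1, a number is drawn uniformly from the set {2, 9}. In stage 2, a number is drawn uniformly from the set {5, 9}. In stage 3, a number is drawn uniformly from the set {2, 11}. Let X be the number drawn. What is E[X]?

19/3

E[X | stage 1] = (2+9)/2 = 11/2.
E[X | stage 2] = (5+9)/2 = 7.
E[X | stage 3] = (2+11)/2 = 13/2.
E[X] = (1/3)·(11/2) + (1/3)·(7) + (1/3)·(13/2) = 19/3.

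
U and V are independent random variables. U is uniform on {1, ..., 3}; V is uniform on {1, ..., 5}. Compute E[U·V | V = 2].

Outcomes with V = 2: (1,2), (2,2), (3,2), each with probability 1/15.
E[U·V | V = 2] = (2 + 4 + 6) / 3 = 4.

4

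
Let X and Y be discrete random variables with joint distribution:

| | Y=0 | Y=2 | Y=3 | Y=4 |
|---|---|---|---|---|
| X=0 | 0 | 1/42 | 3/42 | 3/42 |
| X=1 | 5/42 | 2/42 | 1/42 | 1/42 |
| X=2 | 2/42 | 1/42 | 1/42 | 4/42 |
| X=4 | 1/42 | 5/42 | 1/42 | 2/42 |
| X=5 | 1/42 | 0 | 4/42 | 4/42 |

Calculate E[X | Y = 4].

37/14

P(Y = 4) = 1/3.
Σ X·P over the event = 0·(3/42) + 1·(1/42) + 2·(4/42) + 4·(2/42) + 5·(4/42) = 37/42.
E[X | Y = 4] = (37/42) / (1/3) = 37/14.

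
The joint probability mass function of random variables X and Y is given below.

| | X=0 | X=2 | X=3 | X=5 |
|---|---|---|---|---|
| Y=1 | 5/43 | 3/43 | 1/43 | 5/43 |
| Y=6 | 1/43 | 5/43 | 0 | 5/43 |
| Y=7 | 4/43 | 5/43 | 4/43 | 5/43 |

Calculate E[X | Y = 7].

47/18

P(Y = 7) = 18/43.
Σ X·P over the event = 0·(4/43) + 2·(5/43) + 3·(4/43) + 5·(5/43) = 47/43.
E[X | Y = 7] = (47/43) / (18/43) = 47/18.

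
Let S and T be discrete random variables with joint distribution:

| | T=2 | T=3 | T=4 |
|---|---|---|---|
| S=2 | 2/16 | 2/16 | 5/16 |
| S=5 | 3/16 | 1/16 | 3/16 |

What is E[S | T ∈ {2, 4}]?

P(T ∈ {2, 4}) = 13/16.
Σ S·P over the event = 2·(2/16) + 2·(5/16) + 5·(3/16) + 5·(3/16) = 11/4.
E[S | T ∈ {2, 4}] = (11/4) / (13/16) = 44/13.

44/13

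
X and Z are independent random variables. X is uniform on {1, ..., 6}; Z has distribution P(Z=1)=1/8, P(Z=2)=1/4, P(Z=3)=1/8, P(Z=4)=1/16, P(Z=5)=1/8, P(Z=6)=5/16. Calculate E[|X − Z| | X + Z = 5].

P(X + Z = 5) = 3/32.
Summing |X−Z|·P(x,y) over outcomes with X + Z = 5 gives 5/32.
E[|X − Z| | X + Z = 5] = (5/32) / (3/32) = 5/3.

5/3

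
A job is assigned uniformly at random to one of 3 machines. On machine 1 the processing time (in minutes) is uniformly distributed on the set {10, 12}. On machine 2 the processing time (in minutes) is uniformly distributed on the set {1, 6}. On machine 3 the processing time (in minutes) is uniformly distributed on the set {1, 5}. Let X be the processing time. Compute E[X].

E[X | machine 1] = (10+12)/2 = 11.
E[X | machine 2] = (1+6)/2 = 7/2.
E[X | machine 3] = (1+5)/2 = 3.
By the law of total expectation,
E[X] = (1/3)·(11) + (1/3)·(7/2) + (1/3)·(3) = 35/6.

35/6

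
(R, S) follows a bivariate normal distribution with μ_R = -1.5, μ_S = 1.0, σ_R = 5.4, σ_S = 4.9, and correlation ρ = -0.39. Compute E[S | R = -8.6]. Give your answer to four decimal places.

E[S | R=x] = μ_S + ρ(σ_S/σ_R)(x − μ_R) for jointly normal variables.
E[S | R=-8.6] = 1.0 + (-0.39)·(4.9/5.4)·(-8.6 − (-1.5)) = 1.0 + (-0.35389)·(-7.1) = 3.5126.

3.5126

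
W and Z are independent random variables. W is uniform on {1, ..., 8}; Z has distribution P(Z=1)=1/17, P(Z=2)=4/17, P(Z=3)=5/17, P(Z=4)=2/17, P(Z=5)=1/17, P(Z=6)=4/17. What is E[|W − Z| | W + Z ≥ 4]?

321/130

P(W + Z ≥ 4) = 65/68.
Summing |W−Z|·P(x,y) over outcomes with W + Z ≥ 4 gives 321/136.
E[|W − Z| | W + Z ≥ 4] = (321/136) / (65/68) = 321/130.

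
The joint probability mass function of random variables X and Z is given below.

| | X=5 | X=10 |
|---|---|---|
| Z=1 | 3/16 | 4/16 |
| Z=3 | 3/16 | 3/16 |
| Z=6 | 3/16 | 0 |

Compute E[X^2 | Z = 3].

P(Z = 3) = 3/8.
Σ X^2·P over the event = 25·(3/16) + 100·(3/16) = 375/16.
E[X^2 | Z = 3] = (375/16) / (3/8) = 125/2.

125/2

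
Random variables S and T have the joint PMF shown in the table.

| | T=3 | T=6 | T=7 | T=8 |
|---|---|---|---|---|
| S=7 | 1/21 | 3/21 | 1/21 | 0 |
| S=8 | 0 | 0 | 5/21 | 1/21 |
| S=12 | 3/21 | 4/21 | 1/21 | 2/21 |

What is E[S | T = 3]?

P(T = 3) = 4/21.
Σ S·P over the event = 7·(1/21) + 12·(3/21) = 43/21.
E[S | T = 3] = (43/21) / (4/21) = 43/4.

43/4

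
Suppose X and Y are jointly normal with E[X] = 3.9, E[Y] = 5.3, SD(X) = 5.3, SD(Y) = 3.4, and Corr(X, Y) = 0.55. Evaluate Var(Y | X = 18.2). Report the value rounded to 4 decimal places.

For a bivariate normal, Var(Y | X=x) = σ_Y²(1 − ρ²).
Var(Y | X=18.2) = (3.4)²·(1 − (0.55)²) = 11.56·0.6975 = 8.0631.

8.0631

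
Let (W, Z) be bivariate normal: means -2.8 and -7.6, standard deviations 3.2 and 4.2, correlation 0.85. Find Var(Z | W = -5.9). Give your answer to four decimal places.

4.8951

For a bivariate normal, Var(Z | W=x) = σ_Z²(1 − ρ²).
Var(Z | W=-5.9) = (4.2)²·(1 − (0.85)²) = 17.64·0.2775 = 4.8951.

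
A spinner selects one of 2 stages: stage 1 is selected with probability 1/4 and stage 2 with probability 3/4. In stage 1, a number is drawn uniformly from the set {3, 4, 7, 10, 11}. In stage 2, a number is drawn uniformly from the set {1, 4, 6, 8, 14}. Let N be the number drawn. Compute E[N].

67/10

E[N | stage 1] = (3+4+7+10+11)/5 = 7.
E[N | stage 2] = (1+4+6+8+14)/5 = 33/5.
E[N] = (1/4)·(7) + (3/4)·(33/5) = 67/10.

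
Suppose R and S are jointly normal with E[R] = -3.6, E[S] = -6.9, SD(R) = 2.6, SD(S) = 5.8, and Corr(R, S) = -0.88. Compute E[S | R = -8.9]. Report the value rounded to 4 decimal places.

3.5043

The regression of S on R has slope ρ·σ_S/σ_R and passes through (μ_R, μ_S).
E[S | R=-8.9] = -6.9 + (-0.88)·(5.8/2.6)·(-8.9 − (-3.6)) = -6.9 + (-1.96308)·(-5.3) = 3.5043.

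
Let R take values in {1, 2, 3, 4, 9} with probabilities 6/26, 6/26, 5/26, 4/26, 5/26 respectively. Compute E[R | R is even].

P(R is even) = 5/13.
Σ over the event: 2·3/13 + 4·2/13 = 14/13.
E[R | R is even] = (14/13) / (5/13) = 14/5.

14/5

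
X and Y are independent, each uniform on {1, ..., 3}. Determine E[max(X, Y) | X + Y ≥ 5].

P(X + Y ≥ 5) = 1/3.
Summing max(X,Y)·P(x,y) over outcomes with X + Y ≥ 5 gives 1.
E[max(X, Y) | X + Y ≥ 5] = (1) / (1/3) = 3.

3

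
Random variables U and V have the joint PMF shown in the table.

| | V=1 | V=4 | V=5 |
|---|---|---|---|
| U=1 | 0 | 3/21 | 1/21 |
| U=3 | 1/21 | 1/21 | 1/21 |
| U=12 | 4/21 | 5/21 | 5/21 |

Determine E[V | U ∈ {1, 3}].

27/7

P(U ∈ {1, 3}) = 1/3.
Σ V·P over the event = 4·(3/21) + 5·(1/21) + 1·(1/21) + 4·(1/21) + 5·(1/21) = 9/7.
E[V | U ∈ {1, 3}] = (9/7) / (1/3) = 27/7.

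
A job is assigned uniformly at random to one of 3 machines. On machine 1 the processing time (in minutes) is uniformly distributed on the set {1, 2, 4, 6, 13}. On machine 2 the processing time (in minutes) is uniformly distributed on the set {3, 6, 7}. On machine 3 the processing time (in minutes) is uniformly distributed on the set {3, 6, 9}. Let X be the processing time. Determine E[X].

248/45

E[X | machine 1] = (1+2+4+6+13)/5 = 26/5.
E[X | machine 2] = (3+6+7)/3 = 16/3.
E[X | machine 3] = (3+6+9)/3 = 6.
By the law of total expectation,
E[X] = (1/3)·(26/5) + (1/3)·(16/3) + (1/3)·(6) = 248/45.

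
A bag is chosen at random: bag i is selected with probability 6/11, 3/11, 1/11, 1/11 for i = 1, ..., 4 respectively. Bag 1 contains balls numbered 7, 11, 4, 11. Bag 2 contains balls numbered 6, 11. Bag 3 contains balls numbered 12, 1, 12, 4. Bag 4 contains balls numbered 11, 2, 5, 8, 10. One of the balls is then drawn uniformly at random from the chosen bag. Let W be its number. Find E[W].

E[W | bag 1] = (7+11+4+11)/4 = 33/4.
E[W | bag 2] = (6+11)/2 = 17/2.
E[W | bag 3] = (12+1+12+4)/4 = 29/4.
E[W | bag 4] = (11+2+5+8+10)/5 = 36/5.
By the law of total expectation,
E[W] = (6/11)·(33/4) + (3/11)·(17/2) + (1/11)·(29/4) + (1/11)·(36/5) = 1789/220.

1789/220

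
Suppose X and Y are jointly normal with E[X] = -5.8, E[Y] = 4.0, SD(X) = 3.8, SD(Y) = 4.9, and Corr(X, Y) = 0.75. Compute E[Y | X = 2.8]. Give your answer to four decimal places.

12.3171

The regression of Y on X has slope ρ·σ_Y/σ_X and passes through (μ_X, μ_Y).
E[Y | X=2.8] = 4.0 + (0.75)·(4.9/3.8)·(2.8 − (-5.8)) = 4.0 + (0.96711)·(8.6) = 12.3171.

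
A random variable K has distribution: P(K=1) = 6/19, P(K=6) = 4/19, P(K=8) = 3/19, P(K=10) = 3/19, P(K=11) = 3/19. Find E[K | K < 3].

P(K < 3) = 6/19.
Σ over the event: 1·6/19 = 6/19.
E[K | K < 3] = (6/19) / (6/19) = 1.

1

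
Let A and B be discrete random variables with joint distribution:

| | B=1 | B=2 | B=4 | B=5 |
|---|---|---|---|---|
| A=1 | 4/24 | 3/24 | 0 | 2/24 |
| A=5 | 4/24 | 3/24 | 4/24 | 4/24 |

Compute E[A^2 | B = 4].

P(B = 4) = 1/6.
Summing A^2·P(A=x,B=y) over the conditioning event gives 25/6.
E[A^2 | B = 4] = (25/6) / (1/6) = 25.

25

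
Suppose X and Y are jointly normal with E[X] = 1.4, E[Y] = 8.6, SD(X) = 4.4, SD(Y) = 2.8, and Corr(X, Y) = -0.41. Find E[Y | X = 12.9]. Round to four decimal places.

The regression of Y on X has slope ρ·σ_Y/σ_X and passes through (μ_X, μ_Y).
E[Y | X=12.9] = 8.6 + (-0.41)·(2.8/4.4)·(12.9 − (1.4)) = 8.6 + (-0.26091)·(11.5) = 5.5995.

5.5995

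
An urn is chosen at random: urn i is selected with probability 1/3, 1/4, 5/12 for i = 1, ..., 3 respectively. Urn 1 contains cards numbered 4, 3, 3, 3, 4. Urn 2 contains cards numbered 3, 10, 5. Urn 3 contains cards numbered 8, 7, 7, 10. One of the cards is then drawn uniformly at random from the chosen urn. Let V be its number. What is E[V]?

179/30

E[V | urn 1] = (4+3+3+3+4)/5 = 17/5.
E[V | urn 2] = (3+10+5)/3 = 6.
E[V | urn 3] = (8+7+7+10)/4 = 8.
By the law of total expectation,
E[V] = (1/3)·(17/5) + (1/4)·(6) + (5/12)·(8) = 179/30.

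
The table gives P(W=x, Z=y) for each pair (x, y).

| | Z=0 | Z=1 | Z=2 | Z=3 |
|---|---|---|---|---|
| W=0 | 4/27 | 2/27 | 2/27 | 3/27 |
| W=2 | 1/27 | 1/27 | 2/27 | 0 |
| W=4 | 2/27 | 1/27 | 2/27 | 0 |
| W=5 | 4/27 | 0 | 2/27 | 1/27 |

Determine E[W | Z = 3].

P(Z = 3) = 4/27.
Σ W·P over the event = 0·(3/27) + 5·(1/27) = 5/27.
E[W | Z = 3] = (5/27) / (4/27) = 5/4.

5/4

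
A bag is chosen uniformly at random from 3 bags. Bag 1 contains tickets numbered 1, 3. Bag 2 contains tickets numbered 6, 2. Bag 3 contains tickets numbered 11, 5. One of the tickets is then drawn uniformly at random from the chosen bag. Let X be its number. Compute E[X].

E[X | bag 1] = (1+3)/2 = 2.
E[X | bag 2] = (6+2)/2 = 4.
E[X | bag 3] = (11+5)/2 = 8.
By the law of total expectation,
E[X] = (1/3)·(2) + (1/3)·(4) + (1/3)·(8) = 14/3.

14/3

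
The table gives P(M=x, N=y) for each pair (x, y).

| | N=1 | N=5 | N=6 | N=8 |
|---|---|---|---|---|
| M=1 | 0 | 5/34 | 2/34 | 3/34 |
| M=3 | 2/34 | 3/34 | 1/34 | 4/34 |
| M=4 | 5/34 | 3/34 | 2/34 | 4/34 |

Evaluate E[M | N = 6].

13/5

P(N = 6) = 5/34.
Σ M·P over the event = 1·(2/34) + 3·(1/34) + 4·(2/34) = 13/34.
E[M | N = 6] = (13/34) / (5/34) = 13/5.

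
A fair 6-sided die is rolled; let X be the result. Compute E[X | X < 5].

Given X < 5, X is equally likely to be any of {1, 2, 3, 4}.
E[X | X < 5] = (1 + 2 + 3 + 4) / 4 = 5/2.

5/2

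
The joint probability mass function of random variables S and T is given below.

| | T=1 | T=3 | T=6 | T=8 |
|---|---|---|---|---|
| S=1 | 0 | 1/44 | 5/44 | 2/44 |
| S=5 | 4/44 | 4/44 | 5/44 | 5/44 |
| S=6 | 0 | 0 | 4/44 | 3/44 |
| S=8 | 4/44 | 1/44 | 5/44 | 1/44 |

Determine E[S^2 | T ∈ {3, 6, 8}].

529/18

P(T ∈ {3, 6, 8}) = 9/11.
Summing S^2·P(S=x,T=y) over the conditioning event gives 529/22.
E[S^2 | T ∈ {3, 6, 8}] = (529/22) / (9/11) = 529/18.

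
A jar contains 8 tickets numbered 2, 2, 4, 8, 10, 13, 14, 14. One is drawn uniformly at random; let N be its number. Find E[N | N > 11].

41/3

P(N > 11) = 3/8.
Σ over the event: 13·1/8 + 14·1/4 = 41/8.
E[N | N > 11] = (41/8) / (3/8) = 41/3.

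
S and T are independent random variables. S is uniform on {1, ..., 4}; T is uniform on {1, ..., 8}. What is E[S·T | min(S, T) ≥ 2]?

15

P(min(S, T) ≥ 2) = 21/32.
Summing ST·P(x,y) over outcomes with min(S, T) ≥ 2 gives 315/32.
E[S·T | min(S, T) ≥ 2] = (315/32) / (21/32) = 15.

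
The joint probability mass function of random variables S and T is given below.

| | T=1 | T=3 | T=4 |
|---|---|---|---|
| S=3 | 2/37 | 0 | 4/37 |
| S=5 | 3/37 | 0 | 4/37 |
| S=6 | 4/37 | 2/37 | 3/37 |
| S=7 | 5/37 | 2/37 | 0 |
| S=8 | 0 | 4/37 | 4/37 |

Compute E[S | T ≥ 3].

P(T ≥ 3) = 23/37.
Summing S·P(S=x,T=y) over the conditioning event gives 140/37.
E[S | T ≥ 3] = (140/37) / (23/37) = 140/23.

140/23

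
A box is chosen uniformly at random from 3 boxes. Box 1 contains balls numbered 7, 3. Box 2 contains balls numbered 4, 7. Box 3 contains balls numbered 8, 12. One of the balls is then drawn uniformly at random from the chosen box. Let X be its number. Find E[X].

E[X | box 1] = (7+3)/2 = 5.
E[X | box 2] = (4+7)/2 = 11/2.
E[X | box 3] = (8+12)/2 = 10.
E[X] = (1/3)·(5) + (1/3)·(11/2) + (1/3)·(10) = 41/6.

41/6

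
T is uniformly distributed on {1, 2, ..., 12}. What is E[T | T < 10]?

5

Given T < 10, T is equally likely to be any of {1, 2, 3, 4, 5, 6, 7, 8, 9}.
E[T | T < 10] = (1 + 2 + 3 + 4 + 5 + 6 + 7 + 8 + 9) / 9 = 5.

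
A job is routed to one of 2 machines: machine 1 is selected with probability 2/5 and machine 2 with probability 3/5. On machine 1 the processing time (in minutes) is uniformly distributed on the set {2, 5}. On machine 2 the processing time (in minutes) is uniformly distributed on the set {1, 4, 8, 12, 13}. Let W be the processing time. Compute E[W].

E[W | machine 1] = (2+5)/2 = 7/2.
E[W | machine 2] = (1+4+8+12+13)/5 = 38/5.
E[W] = (2/5)·(7/2) + (3/5)·(38/5) = 149/25.

149/25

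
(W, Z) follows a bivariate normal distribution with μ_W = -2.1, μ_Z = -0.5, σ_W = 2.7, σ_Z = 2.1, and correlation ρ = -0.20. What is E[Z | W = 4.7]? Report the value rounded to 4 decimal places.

-1.5578

The regression of Z on W has slope ρ·σ_Z/σ_W and passes through (μ_W, μ_Z).
E[Z | W=4.7] = -0.5 + (-0.20)·(2.1/2.7)·(4.7 − (-2.1)) = -0.5 + (-0.15556)·(6.8) = -1.5578.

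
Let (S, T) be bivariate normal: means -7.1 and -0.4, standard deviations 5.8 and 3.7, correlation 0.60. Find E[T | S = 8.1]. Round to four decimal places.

For a bivariate normal, E[T | S=x] = μ_T + ρ·(σ_T/σ_S)·(x − μ_S).
E[T | S=8.1] = -0.4 + (0.60)·(3.7/5.8)·(8.1 − (-7.1)) = -0.4 + (0.382759)·(15.2) = 5.4179.

5.4179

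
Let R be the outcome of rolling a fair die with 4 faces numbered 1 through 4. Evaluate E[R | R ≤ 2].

Given R ≤ 2, R is equally likely to be any of {1, 2}.
E[R | R ≤ 2] = (1 + 2) / 2 = 3/2.

3/2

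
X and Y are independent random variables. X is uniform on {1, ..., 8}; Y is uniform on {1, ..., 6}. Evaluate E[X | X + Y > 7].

P(X + Y > 7) = 9/16.
Summing X·P(x,y) over outcomes with X + Y > 7 gives 10/3.
E[X | X + Y > 7] = (10/3) / (9/16) = 160/27.

160/27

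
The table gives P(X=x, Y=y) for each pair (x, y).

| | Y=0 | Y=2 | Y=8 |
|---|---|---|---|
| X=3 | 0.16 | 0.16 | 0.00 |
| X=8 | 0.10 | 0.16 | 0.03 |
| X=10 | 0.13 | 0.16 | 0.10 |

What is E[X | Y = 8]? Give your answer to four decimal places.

9.5385

P(Y = 8) = 0.13.
Σ X·P over the event = 8·(0.03) + 10·(0.10) = 1.24.
E[X | Y = 8] = (1.24) / (0.13) = 9.5385.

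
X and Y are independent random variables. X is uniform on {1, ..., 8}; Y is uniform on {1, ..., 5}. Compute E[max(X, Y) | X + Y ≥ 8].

32/5

P(X + Y ≥ 8) = 1/2.
Summing max(X,Y)·P(x,y) over outcomes with X + Y ≥ 8 gives 16/5.
E[max(X, Y) | X + Y ≥ 8] = (16/5) / (1/2) = 32/5.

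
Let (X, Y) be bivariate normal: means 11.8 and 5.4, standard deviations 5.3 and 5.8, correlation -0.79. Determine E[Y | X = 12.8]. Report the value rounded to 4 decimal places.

4.5355

For a bivariate normal, E[Y | X=x] = μ_Y + ρ·(σ_Y/σ_X)·(x − μ_X).
E[Y | X=12.8] = 5.4 + (-0.79)·(5.8/5.3)·(12.8 − (11.8)) = 5.4 + (-0.86453)·(1) = 4.5355.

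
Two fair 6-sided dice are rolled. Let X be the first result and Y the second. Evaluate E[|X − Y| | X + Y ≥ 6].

28/13

P(X + Y ≥ 6) = 13/18.
Summing |X−Y|·P(x,y) over outcomes with X + Y ≥ 6 gives 14/9.
E[|X − Y| | X + Y ≥ 6] = (14/9) / (13/18) = 28/13.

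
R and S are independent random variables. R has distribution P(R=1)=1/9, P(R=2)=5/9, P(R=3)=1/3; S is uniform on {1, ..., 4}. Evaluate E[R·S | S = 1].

20/9

P(S = 1) = 1/4.
Summing RS·P(x,y) over outcomes with S = 1 gives 5/9.
E[R·S | S = 1] = (5/9) / (1/4) = 20/9.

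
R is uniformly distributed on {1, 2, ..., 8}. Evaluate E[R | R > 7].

Given R > 7, R is equally likely to be any of {8}.
E[R | R > 7] = (8) / 1 = 8.

8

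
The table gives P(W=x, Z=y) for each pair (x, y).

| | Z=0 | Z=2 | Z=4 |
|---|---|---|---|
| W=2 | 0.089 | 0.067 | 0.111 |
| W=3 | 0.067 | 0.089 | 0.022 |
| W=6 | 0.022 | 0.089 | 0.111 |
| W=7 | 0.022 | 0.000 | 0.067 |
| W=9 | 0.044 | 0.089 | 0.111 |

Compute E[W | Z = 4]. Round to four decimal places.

P(Z = 4) = 0.422.
Σ W·P over the event = 2·(0.111) + 3·(0.022) + 6·(0.111) + 7·(0.067) + 9·(0.111) = 2.422.
E[W | Z = 4] = (2.422) / (0.422) = 5.7393.

5.7393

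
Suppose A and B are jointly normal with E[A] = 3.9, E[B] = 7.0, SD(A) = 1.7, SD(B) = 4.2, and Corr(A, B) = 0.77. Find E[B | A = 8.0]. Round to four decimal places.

14.7996

E[B | A=x] = μ_B + ρ(σ_B/σ_A)(x − μ_A) for jointly normal variables.
E[B | A=8.0] = 7.0 + (0.77)·(4.2/1.7)·(8.0 − (3.9)) = 7.0 + (1.90235)·(4.1) = 14.7996.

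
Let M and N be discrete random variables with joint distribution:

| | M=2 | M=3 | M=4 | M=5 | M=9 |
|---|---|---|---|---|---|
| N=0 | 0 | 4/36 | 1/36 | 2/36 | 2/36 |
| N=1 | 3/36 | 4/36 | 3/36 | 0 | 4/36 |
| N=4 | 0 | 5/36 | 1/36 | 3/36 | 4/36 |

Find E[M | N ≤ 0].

44/9

P(N ≤ 0) = 1/4.
Σ M·P over the event = 3·(4/36) + 4·(1/36) + 5·(2/36) + 9·(2/36) = 11/9.
E[M | N ≤ 0] = (11/9) / (1/4) = 44/9.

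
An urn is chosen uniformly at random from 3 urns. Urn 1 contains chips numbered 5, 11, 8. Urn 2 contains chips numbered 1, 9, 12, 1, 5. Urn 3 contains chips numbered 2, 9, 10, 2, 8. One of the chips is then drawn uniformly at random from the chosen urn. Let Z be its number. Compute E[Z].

E[Z | urn 1] = (5+11+8)/3 = 8.
E[Z | urn 2] = (1+9+12+1+5)/5 = 28/5.
E[Z | urn 3] = (2+9+10+2+8)/5 = 31/5.
E[Z] = (1/3)·(8) + (1/3)·(28/5) + (1/3)·(31/5) = 33/5.

33/5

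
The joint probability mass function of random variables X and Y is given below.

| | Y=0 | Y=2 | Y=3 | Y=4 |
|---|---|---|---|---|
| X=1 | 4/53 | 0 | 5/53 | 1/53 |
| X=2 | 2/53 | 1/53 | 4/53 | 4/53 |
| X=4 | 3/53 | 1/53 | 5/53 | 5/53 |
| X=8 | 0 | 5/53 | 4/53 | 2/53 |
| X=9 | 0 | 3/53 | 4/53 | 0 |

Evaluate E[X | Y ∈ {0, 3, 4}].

166/43

P(Y ∈ {0, 3, 4}) = 43/53.
Summing X·P(X=x,Y=y) over the conditioning event gives 166/53.
E[X | Y ∈ {0, 3, 4}] = (166/53) / (43/53) = 166/43.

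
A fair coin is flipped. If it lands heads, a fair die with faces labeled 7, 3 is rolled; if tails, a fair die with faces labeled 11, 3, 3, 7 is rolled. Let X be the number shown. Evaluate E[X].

11/2

E[X | heads] = (7+3)/2 = 5.
E[X | tails] = (11+3+3+7)/4 = 6.
E[X] = (1/2)·(5) + (1/2)·(6) = 11/2.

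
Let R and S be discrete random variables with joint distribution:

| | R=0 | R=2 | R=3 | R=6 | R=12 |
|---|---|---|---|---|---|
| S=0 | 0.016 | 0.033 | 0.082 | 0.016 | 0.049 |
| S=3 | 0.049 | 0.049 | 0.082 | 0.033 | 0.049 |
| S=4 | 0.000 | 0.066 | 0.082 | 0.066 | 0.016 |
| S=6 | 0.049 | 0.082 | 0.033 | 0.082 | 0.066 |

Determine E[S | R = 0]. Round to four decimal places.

P(R = 0) = 0.114.
Σ S·P over the event = 0·(0.016) + 3·(0.049) + 6·(0.049) = 0.441.
E[S | R = 0] = (0.441) / (0.114) = 3.8684.

3.8684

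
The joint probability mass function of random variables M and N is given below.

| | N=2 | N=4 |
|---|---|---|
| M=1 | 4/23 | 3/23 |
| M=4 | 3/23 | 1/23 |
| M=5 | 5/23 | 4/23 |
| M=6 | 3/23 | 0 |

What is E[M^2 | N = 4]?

P(N = 4) = 8/23.
Σ M^2·P over the event = 1·(3/23) + 16·(1/23) + 25·(4/23) = 119/23.
E[M^2 | N = 4] = (119/23) / (8/23) = 119/8.

119/8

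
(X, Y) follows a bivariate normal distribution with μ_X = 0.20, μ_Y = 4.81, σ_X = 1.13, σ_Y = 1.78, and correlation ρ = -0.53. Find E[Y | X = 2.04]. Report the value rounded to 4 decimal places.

3.2738

E[Y | X=x] = μ_Y + ρ(σ_Y/σ_X)(x − μ_X) for jointly normal variables.
E[Y | X=2.04] = 4.81 + (-0.53)·(1.78/1.13)·(2.04 − (0.20)) = 4.81 + (-0.83487)·(1.84) = 3.2738.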